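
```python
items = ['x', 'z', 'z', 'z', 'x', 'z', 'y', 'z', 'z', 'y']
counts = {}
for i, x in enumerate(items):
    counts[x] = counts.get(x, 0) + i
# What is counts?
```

Initial: counts = {}, items = ['x', 'z', 'z', 'z', 'x', 'z', 'y', 'z', 'z', 'y']
i=0, x='x': counts = {'x': 0}
i=1, x='z': counts = {'x': 0, 'z': 1}
i=2, x='z': counts = {'x': 0, 'z': 3}
i=3, x='z': counts = {'x': 0, 'z': 6}
i=4, x='x': counts = {'x': 4, 'z': 6}
i=5, x='z': counts = {'x': 4, 'z': 11}
i=6, x='y': counts = {'x': 4, 'z': 11, 'y': 6}
i=7, x='z': counts = {'x': 4, 'z': 18, 'y': 6}
i=8, x='z': counts = {'x': 4, 'z': 26, 'y': 6}
i=9, x='y': counts = {'x': 4, 'z': 26, 'y': 15}

{'x': 4, 'z': 26, 'y': 15}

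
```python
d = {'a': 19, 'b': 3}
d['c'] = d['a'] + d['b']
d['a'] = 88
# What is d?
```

After line 1: d = {'a': 19, 'b': 3}
After line 2 (d['c'] = 19 + 3): d = {'a': 19, 'b': 3, 'c': 22}
After line 3: d = {'a': 88, 'b': 3, 'c': 22}

{'a': 88, 'b': 3, 'c': 22}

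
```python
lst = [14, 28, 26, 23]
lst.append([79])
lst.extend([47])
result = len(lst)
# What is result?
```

After line 1: lst = [14, 28, 26, 23]
After line 2 (append adds [79] as single element): lst = [14, 28, 26, 23, [79]]
After line 3 (extend unpacks [47], adds 47): lst = [14, 28, 26, 23, [79], 47]
After line 4: result = len(lst) = 6

6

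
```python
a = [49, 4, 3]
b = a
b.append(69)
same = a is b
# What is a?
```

After line 1: a = [49, 4, 3]
After line 2 (b = a is an alias, same object): a = [49, 4, 3], b = [49, 4, 3]
After line 3 (b.append mutates the shared list): a = [49, 4, 3, 69], b = [49, 4, 3, 69]
After line 4 (same = a is b; same object -> True): same = True

[49, 4, 3, 69]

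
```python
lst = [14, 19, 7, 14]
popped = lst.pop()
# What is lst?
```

[14, 19, 7]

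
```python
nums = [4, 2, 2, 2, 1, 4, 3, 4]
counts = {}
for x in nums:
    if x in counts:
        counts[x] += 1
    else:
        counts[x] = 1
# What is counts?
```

Initial: counts = {}, nums = [4, 2, 2, 2, 1, 4, 3, 4]
See 4: counts = {4: 1}
See 2: counts = {4: 1, 2: 1}
See 2: counts = {4: 1, 2: 2}
See 2: counts = {4: 1, 2: 3}
See 1: counts = {4: 1, 2: 3, 1: 1}
See 4: counts = {4: 2, 2: 3, 1: 1}
See 3: counts = {4: 2, 2: 3, 1: 1, 3: 1}
See 4: counts = {4: 3, 2: 3, 1: 1, 3: 1}

{4: 3, 2: 3, 1: 1, 3: 1}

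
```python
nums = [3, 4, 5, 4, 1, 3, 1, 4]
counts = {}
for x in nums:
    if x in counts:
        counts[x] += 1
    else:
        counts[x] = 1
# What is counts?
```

Initial: counts = {}, nums = [3, 4, 5, 4, 1, 3, 1, 4]
See 3: counts = {3: 1}
See 4: counts = {3: 1, 4: 1}
See 5: counts = {3: 1, 4: 1, 5: 1}
See 4: counts = {3: 1, 4: 2, 5: 1}
See 1: counts = {3: 1, 4: 2, 5: 1, 1: 1}
See 3: counts = {3: 2, 4: 2, 5: 1, 1: 1}
See 1: counts = {3: 2, 4: 2, 5: 1, 1: 2}
See 4: counts = {3: 2, 4: 3, 5: 1, 1: 2}

{3: 2, 4: 3, 5: 1, 1: 2}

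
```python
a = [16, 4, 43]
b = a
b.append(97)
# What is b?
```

After line 1: a = [16, 4, 43]
After line 2 (b = a is an alias, same object): a = [16, 4, 43], b = [16, 4, 43]
After line 3 (b.append mutates the shared list): a = [16, 4, 43, 97], b = [16, 4, 43, 97]

[16, 4, 43, 97]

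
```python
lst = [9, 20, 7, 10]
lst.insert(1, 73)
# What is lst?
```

[9, 73, 20, 7, 10]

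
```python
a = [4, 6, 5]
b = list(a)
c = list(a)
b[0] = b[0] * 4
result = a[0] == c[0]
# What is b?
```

After line 1: a = [4, 6, 5]
After line 2 (b = list(a), copy): a = [4, 6, 5], b = [4, 6, 5]
After line 3 (c = list(a) is a copy, new object): c = [4, 6, 5]
After line 4 (b[0] = 4 * 4 = 16; only b mutates (copy)): a = [4, 6, 5], b = [16, 6, 5], c = [4, 6, 5]
After line 5 (a[0] = 4, c[0] = 4; result = True)

[16, 6, 5]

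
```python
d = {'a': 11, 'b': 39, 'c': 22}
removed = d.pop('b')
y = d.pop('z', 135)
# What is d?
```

After line 1: d = {'a': 11, 'b': 39, 'c': 22}
After line 2 (pop 'b' returns 39): d = {'a': 11, 'c': 22}, removed = 39
After line 3 (pop 'z' missing, returns default 135): d = {'a': 11, 'c': 22}, y = 135

{'a': 11, 'c': 22}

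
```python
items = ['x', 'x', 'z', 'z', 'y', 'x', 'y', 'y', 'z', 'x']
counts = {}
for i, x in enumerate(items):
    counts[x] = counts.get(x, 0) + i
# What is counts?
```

Initial: counts = {}, items = ['x', 'x', 'z', 'z', 'y', 'x', 'y', 'y', 'z', 'x']
i=0, x='x': counts = {'x': 0}
i=1, x='x': counts = {'x': 1}
i=2, x='z': counts = {'x': 1, 'z': 2}
i=3, x='z': counts = {'x': 1, 'z': 5}
i=4, x='y': counts = {'x': 1, 'z': 5, 'y': 4}
i=5, x='x': counts = {'x': 6, 'z': 5, 'y': 4}
i=6, x='y': counts = {'x': 6, 'z': 5, 'y': 10}
i=7, x='y': counts = {'x': 6, 'z': 5, 'y': 17}
i=8, x='z': counts = {'x': 6, 'z': 13, 'y': 17}
i=9, x='x': counts = {'x': 15, 'z': 13, 'y': 17}

{'x': 15, 'z': 13, 'y': 17}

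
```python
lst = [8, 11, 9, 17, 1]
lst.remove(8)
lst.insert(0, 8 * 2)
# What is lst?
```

After line 1: lst = [8, 11, 9, 17, 1]
After line 2 (remove first 8): lst = [11, 9, 17, 1]
After line 3 (insert 16 at index 0): lst = [16, 11, 9, 17, 1]

[16, 11, 9, 17, 1]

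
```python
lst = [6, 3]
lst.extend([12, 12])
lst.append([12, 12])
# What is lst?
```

After line 1: lst = [6, 3]
After line 2 (extend unpacks [12, 12]): lst = [6, 3, 12, 12]
After line 3 (append adds [12, 12] as single element): lst = [6, 3, 12, 12, [12, 12]]

[6, 3, 12, 12, [12, 12]]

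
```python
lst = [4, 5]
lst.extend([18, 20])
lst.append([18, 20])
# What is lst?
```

After line 1: lst = [4, 5]
After line 2 (extend unpacks [18, 20]): lst = [4, 5, 18, 20]
After line 3 (append adds [18, 20] as single element): lst = [4, 5, 18, 20, [18, 20]]

[4, 5, 18, 20, [18, 20]]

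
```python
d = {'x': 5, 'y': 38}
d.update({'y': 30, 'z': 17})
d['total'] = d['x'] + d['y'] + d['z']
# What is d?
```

After line 1: d = {'x': 5, 'y': 38}
After line 2 (y overwritten, z added): d = {'x': 5, 'y': 30, 'z': 17}
After line 3 (total = 5 + 30 + 17 = 52): d = {'x': 5, 'y': 30, 'z': 17, 'total': 52}

{'x': 5, 'y': 30, 'z': 17, 'total': 52}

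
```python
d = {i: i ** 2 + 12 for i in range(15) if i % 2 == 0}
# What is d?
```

{0: 12, 2: 16, 4: 28, 6: 48, 8: 76, 10: 112, 12: 156, 14: 208}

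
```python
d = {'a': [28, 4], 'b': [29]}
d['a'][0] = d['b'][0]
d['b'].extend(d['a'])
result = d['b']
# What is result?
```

After line 1: d = {'a': [28, 4], 'b': [29]}
After line 2 (a[0] = b[0] = 29): d = {'a': [29, 4], 'b': [29]}
After line 3 (b.extend(a) appends [29, 4]): d = {'a': [29, 4], 'b': [29, 29, 4]}
After line 4: result = d['b'] = [29, 29, 4]

[29, 29, 4]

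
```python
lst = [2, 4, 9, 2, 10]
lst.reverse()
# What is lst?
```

[10, 2, 9, 4, 2]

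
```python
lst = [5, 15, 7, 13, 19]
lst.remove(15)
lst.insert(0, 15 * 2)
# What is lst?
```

After line 1: lst = [5, 15, 7, 13, 19]
After line 2 (remove first 15): lst = [5, 7, 13, 19]
After line 3 (insert 30 at index 0): lst = [30, 5, 7, 13, 19]

[30, 5, 7, 13, 19]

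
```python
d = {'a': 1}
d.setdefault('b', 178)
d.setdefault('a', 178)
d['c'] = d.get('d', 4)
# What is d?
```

After line 1: d = {'a': 1}
After line 2 (setdefault adds 'b'=178): d = {'a': 1, 'b': 178}
After line 3 (setdefault 'a' no-op, already exists): d = {'a': 1, 'b': 178}
After line 4 (get('d', 4) returns default since 'd' not in d): d = {'a': 1, 'b': 178, 'c': 4}

{'a': 1, 'b': 178, 'c': 4}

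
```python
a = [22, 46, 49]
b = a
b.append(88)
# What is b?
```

After line 1: a = [22, 46, 49]
After line 2 (b = a is an alias, same object): a = [22, 46, 49], b = [22, 46, 49]
After line 3 (b.append mutates the shared list): a = [22, 46, 49, 88], b = [22, 46, 49, 88]

[22, 46, 49, 88]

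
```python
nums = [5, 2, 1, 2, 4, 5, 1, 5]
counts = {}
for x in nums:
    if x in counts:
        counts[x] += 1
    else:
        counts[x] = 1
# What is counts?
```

Initial: counts = {}, nums = [5, 2, 1, 2, 4, 5, 1, 5]
See 5: counts = {5: 1}
See 2: counts = {5: 1, 2: 1}
See 1: counts = {5: 1, 2: 1, 1: 1}
See 2: counts = {5: 1, 2: 2, 1: 1}
See 4: counts = {5: 1, 2: 2, 1: 1, 4: 1}
See 5: counts = {5: 2, 2: 2, 1: 1, 4: 1}
See 1: counts = {5: 2, 2: 2, 1: 2, 4: 1}
See 5: counts = {5: 3, 2: 2, 1: 2, 4: 1}

{5: 3, 2: 2, 1: 2, 4: 1}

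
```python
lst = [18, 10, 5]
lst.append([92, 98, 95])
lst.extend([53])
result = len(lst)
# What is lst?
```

After line 1: lst = [18, 10, 5]
After line 2 (append adds [92, 98, 95] as single element): lst = [18, 10, 5, [92, 98, 95]]
After line 3 (extend unpacks [53], adds 53): lst = [18, 10, 5, [92, 98, 95], 53]
After line 4: result = len(lst) = 5

[18, 10, 5, [92, 98, 95], 53]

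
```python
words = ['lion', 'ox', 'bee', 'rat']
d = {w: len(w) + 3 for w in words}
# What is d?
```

{'lion': 7, 'ox': 5, 'bee': 6, 'rat': 6}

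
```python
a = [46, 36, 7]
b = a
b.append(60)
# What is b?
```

After line 1: a = [46, 36, 7]
After line 2 (b = a is an alias, same object): a = [46, 36, 7], b = [46, 36, 7]
After line 3 (b.append mutates the shared list): a = [46, 36, 7, 60], b = [46, 36, 7, 60]

[46, 36, 7, 60]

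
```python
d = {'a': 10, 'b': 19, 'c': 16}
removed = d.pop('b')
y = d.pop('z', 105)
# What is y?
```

After line 1: d = {'a': 10, 'b': 19, 'c': 16}
After line 2 (pop 'b' returns 19): d = {'a': 10, 'c': 16}, removed = 19
After line 3 (pop 'z' missing, returns default 105): d = {'a': 10, 'c': 16}, y = 105

105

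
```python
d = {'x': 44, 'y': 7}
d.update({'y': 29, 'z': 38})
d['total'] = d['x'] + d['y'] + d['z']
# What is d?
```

After line 1: d = {'x': 44, 'y': 7}
After line 2 (y overwritten, z added): d = {'x': 44, 'y': 29, 'z': 38}
After line 3 (total = 44 + 29 + 38 = 111): d = {'x': 44, 'y': 29, 'z': 38, 'total': 111}

{'x': 44, 'y': 29, 'z': 38, 'total': 111}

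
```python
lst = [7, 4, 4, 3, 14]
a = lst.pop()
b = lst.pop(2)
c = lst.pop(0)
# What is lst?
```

After line 1: lst = [7, 4, 4, 3, 14]
After line 2 (pop() -> a = 14): lst = [7, 4, 4, 3]
After line 3 (pop(2) -> b = 4): lst = [7, 4, 3]
After line 4 (pop(0) -> c = 7): lst = [4, 3]

[4, 3]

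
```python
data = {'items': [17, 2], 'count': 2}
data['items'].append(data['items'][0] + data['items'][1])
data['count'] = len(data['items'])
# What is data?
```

After line 1: data = {'items': [17, 2], 'count': 2}
After line 2 (append 17 + 2 = 19): data = {'items': [17, 2, 19], 'count': 2}
After line 3 (count = len(items) = 3): data = {'items': [17, 2, 19], 'count': 3}

{'items': [17, 2, 19], 'count': 3}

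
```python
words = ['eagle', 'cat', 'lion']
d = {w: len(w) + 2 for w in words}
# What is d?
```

{'eagle': 7, 'cat': 5, 'lion': 6}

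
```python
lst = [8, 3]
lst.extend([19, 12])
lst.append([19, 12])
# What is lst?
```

After line 1: lst = [8, 3]
After line 2 (extend unpacks [19, 12]): lst = [8, 3, 19, 12]
After line 3 (append adds [19, 12] as single element): lst = [8, 3, 19, 12, [19, 12]]

[8, 3, 19, 12, [19, 12]]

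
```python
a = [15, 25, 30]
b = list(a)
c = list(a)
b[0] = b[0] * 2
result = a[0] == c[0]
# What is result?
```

After line 1: a = [15, 25, 30]
After line 2 (b = list(a), copy): a = [15, 25, 30], b = [15, 25, 30]
After line 3 (c = list(a) is a copy, new object): c = [15, 25, 30]
After line 4 (b[0] = 15 * 2 = 30; only b mutates (copy)): a = [15, 25, 30], b = [30, 25, 30], c = [15, 25, 30]
After line 5 (a[0] = 15, c[0] = 15; result = True)

True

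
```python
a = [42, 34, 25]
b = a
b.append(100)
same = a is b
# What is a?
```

After line 1: a = [42, 34, 25]
After line 2 (b = a is an alias, same object): a = [42, 34, 25], b = [42, 34, 25]
After line 3 (b.append mutates the shared list): a = [42, 34, 25, 100], b = [42, 34, 25, 100]
After line 4 (same = a is b; same object -> True): same = True

[42, 34, 25, 100]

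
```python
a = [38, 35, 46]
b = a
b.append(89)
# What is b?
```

After line 1: a = [38, 35, 46]
After line 2 (b = a is an alias, same object): a = [38, 35, 46], b = [38, 35, 46]
After line 3 (b.append mutates the shared list): a = [38, 35, 46, 89], b = [38, 35, 46, 89]

[38, 35, 46, 89]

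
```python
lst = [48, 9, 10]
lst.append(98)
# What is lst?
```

[48, 9, 10, 98]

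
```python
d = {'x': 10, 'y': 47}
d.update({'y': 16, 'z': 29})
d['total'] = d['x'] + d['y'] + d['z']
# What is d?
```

After line 1: d = {'x': 10, 'y': 47}
After line 2 (y overwritten, z added): d = {'x': 10, 'y': 16, 'z': 29}
After line 3 (total = 10 + 16 + 29 = 55): d = {'x': 10, 'y': 16, 'z': 29, 'total': 55}

{'x': 10, 'y': 16, 'z': 29, 'total': 55}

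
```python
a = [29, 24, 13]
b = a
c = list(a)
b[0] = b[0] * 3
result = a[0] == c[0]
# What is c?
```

After line 1: a = [29, 24, 13]
After line 2 (b = a, alias): a = [29, 24, 13], b = [29, 24, 13]
After line 3 (c = list(a) is a copy, new object): c = [29, 24, 13]
After line 4 (b[0] = 29 * 3 = 87; mutates shared a/b): a = b = [87, 24, 13], c = [29, 24, 13]
After line 5 (a[0] = 87, c[0] = 29; result = False)

[29, 24, 13]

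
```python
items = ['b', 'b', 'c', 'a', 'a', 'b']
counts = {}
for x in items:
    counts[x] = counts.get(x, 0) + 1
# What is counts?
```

Initial: counts = {}, items = ['b', 'b', 'c', 'a', 'a', 'b']
See 'b': counts = {'b': 1}
See 'b': counts = {'b': 2}
See 'c': counts = {'b': 2, 'c': 1}
See 'a': counts = {'b': 2, 'c': 1, 'a': 1}
See 'a': counts = {'b': 2, 'c': 1, 'a': 2}
See 'b': counts = {'b': 3, 'c': 1, 'a': 2}

{'b': 3, 'c': 1, 'a': 2}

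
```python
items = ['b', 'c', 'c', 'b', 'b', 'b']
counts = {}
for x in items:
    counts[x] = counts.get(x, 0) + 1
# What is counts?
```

Initial: counts = {}, items = ['b', 'c', 'c', 'b', 'b', 'b']
See 'b': counts = {'b': 1}
See 'c': counts = {'b': 1, 'c': 1}
See 'c': counts = {'b': 1, 'c': 2}
See 'b': counts = {'b': 2, 'c': 2}
See 'b': counts = {'b': 3, 'c': 2}
See 'b': counts = {'b': 4, 'c': 2}

{'b': 4, 'c': 2}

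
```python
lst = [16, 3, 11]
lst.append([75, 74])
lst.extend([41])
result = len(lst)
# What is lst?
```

After line 1: lst = [16, 3, 11]
After line 2 (append adds [75, 74] as single element): lst = [16, 3, 11, [75, 74]]
After line 3 (extend unpacks [41], adds 41): lst = [16, 3, 11, [75, 74], 41]
After line 4: result = len(lst) = 5

[16, 3, 11, [75, 74], 41]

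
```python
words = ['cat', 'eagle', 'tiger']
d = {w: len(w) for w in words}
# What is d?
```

{'cat': 3, 'eagle': 5, 'tiger': 5}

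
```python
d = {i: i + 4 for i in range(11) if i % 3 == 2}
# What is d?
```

{2: 6, 5: 9, 8: 12}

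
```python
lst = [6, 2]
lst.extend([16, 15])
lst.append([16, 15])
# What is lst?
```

After line 1: lst = [6, 2]
After line 2 (extend unpacks [16, 15]): lst = [6, 2, 16, 15]
After line 3 (append adds [16, 15] as single element): lst = [6, 2, 16, 15, [16, 15]]

[6, 2, 16, 15, [16, 15]]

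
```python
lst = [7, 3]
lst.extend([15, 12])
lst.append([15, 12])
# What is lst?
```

After line 1: lst = [7, 3]
After line 2 (extend unpacks [15, 12]): lst = [7, 3, 15, 12]
After line 3 (append adds [15, 12] as single element): lst = [7, 3, 15, 12, [15, 12]]

[7, 3, 15, 12, [15, 12]]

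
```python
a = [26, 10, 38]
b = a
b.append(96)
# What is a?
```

After line 1: a = [26, 10, 38]
After line 2 (b = a is an alias, same object): a = [26, 10, 38], b = [26, 10, 38]
After line 3 (b.append mutates the shared list): a = [26, 10, 38, 96], b = [26, 10, 38, 96]

[26, 10, 38, 96]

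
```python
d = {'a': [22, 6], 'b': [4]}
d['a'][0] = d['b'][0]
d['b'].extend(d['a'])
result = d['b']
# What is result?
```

After line 1: d = {'a': [22, 6], 'b': [4]}
After line 2 (a[0] = b[0] = 4): d = {'a': [4, 6], 'b': [4]}
After line 3 (b.extend(a) appends [4, 6]): d = {'a': [4, 6], 'b': [4, 4, 6]}
After line 4: result = d['b'] = [4, 4, 6]

[4, 4, 6]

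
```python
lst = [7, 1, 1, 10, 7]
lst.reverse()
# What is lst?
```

[7, 10, 1, 1, 7]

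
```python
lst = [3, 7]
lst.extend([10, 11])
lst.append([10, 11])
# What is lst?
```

After line 1: lst = [3, 7]
After line 2 (extend unpacks [10, 11]): lst = [3, 7, 10, 11]
After line 3 (append adds [10, 11] as single element): lst = [3, 7, 10, 11, [10, 11]]

[3, 7, 10, 11, [10, 11]]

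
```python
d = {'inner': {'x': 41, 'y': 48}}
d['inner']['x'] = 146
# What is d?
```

After line 1: d = {'inner': {'x': 41, 'y': 48}}
After line 2 (inner x overwritten): d = {'inner': {'x': 146, 'y': 48}}

{'inner': {'x': 146, 'y': 48}}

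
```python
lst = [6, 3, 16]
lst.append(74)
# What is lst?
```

[6, 3, 16, 74]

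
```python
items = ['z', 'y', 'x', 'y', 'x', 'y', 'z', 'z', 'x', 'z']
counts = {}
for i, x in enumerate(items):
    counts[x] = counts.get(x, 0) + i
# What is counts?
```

Initial: counts = {}, items = ['z', 'y', 'x', 'y', 'x', 'y', 'z', 'z', 'x', 'z']
i=0, x='z': counts = {'z': 0}
i=1, x='y': counts = {'z': 0, 'y': 1}
i=2, x='x': counts = {'z': 0, 'y': 1, 'x': 2}
i=3, x='y': counts = {'z': 0, 'y': 4, 'x': 2}
i=4, x='x': counts = {'z': 0, 'y': 4, 'x': 6}
i=5, x='y': counts = {'z': 0, 'y': 9, 'x': 6}
i=6, x='z': counts = {'z': 6, 'y': 9, 'x': 6}
i=7, x='z': counts = {'z': 13, 'y': 9, 'x': 6}
i=8, x='x': counts = {'z': 13, 'y': 9, 'x': 14}
i=9, x='z': counts = {'z': 22, 'y': 9, 'x': 14}

{'z': 22, 'y': 9, 'x': 14}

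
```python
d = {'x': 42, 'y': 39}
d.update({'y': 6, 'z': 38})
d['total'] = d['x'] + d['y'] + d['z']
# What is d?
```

After line 1: d = {'x': 42, 'y': 39}
After line 2 (y overwritten, z added): d = {'x': 42, 'y': 6, 'z': 38}
After line 3 (total = 42 + 6 + 38 = 86): d = {'x': 42, 'y': 6, 'z': 38, 'total': 86}

{'x': 42, 'y': 6, 'z': 38, 'total': 86}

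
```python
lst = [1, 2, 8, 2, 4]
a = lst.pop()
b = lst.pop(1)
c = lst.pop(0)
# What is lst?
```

After line 1: lst = [1, 2, 8, 2, 4]
After line 2 (pop() -> a = 4): lst = [1, 2, 8, 2]
After line 3 (pop(1) -> b = 2): lst = [1, 8, 2]
After line 4 (pop(0) -> c = 1): lst = [8, 2]

[8, 2]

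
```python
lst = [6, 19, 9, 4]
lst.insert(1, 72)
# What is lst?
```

[6, 72, 19, 9, 4]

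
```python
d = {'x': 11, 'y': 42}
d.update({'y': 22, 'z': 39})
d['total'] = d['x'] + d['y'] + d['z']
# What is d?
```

After line 1: d = {'x': 11, 'y': 42}
After line 2 (y overwritten, z added): d = {'x': 11, 'y': 22, 'z': 39}
After line 3 (total = 11 + 22 + 39 = 72): d = {'x': 11, 'y': 22, 'z': 39, 'total': 72}

{'x': 11, 'y': 22, 'z': 39, 'total': 72}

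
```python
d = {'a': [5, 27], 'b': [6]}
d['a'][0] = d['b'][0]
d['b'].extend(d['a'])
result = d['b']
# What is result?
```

After line 1: d = {'a': [5, 27], 'b': [6]}
After line 2 (a[0] = b[0] = 6): d = {'a': [6, 27], 'b': [6]}
After line 3 (b.extend(a) appends [6, 27]): d = {'a': [6, 27], 'b': [6, 6, 27]}
After line 4: result = d['b'] = [6, 6, 27]

[6, 6, 27]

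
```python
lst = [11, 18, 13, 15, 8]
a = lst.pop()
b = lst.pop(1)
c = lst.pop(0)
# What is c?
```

After line 1: lst = [11, 18, 13, 15, 8]
After line 2 (pop() -> a = 8): lst = [11, 18, 13, 15]
After line 3 (pop(1) -> b = 18): lst = [11, 13, 15]
After line 4 (pop(0) -> c = 11): lst = [13, 15]

11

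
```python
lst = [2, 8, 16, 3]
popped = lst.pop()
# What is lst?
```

[2, 8, 16]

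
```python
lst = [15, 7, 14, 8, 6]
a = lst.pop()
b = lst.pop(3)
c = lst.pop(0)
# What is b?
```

After line 1: lst = [15, 7, 14, 8, 6]
After line 2 (pop() -> a = 6): lst = [15, 7, 14, 8]
After line 3 (pop(3) -> b = 8): lst = [15, 7, 14]
After line 4 (pop(0) -> c = 15): lst = [7, 14]

8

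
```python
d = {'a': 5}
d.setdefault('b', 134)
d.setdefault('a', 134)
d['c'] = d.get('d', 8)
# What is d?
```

After line 1: d = {'a': 5}
After line 2 (setdefault adds 'b'=134): d = {'a': 5, 'b': 134}
After line 3 (setdefault 'a' no-op, already exists): d = {'a': 5, 'b': 134}
After line 4 (get('d', 8) returns default since 'd' not in d): d = {'a': 5, 'b': 134, 'c': 8}

{'a': 5, 'b': 134, 'c': 8}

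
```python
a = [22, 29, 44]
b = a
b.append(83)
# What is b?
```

After line 1: a = [22, 29, 44]
After line 2 (b = a is an alias, same object): a = [22, 29, 44], b = [22, 29, 44]
After line 3 (b.append mutates the shared list): a = [22, 29, 44, 83], b = [22, 29, 44, 83]

[22, 29, 44, 83]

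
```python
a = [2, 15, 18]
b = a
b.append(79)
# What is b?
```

After line 1: a = [2, 15, 18]
After line 2 (b = a is an alias, same object): a = [2, 15, 18], b = [2, 15, 18]
After line 3 (b.append mutates the shared list): a = [2, 15, 18, 79], b = [2, 15, 18, 79]

[2, 15, 18, 79]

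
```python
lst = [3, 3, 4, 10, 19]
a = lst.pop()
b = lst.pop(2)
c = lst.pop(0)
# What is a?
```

After line 1: lst = [3, 3, 4, 10, 19]
After line 2 (pop() -> a = 19): lst = [3, 3, 4, 10]
After line 3 (pop(2) -> b = 4): lst = [3, 3, 10]
After line 4 (pop(0) -> c = 3): lst = [3, 10]

19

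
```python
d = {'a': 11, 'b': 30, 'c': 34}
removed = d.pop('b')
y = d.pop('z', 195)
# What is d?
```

After line 1: d = {'a': 11, 'b': 30, 'c': 34}
After line 2 (pop 'b' returns 30): d = {'a': 11, 'c': 34}, removed = 30
After line 3 (pop 'z' missing, returns default 195): d = {'a': 11, 'c': 34}, y = 195

{'a': 11, 'c': 34}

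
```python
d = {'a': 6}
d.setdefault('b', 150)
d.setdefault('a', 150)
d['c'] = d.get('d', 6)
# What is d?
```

After line 1: d = {'a': 6}
After line 2 (setdefault adds 'b'=150): d = {'a': 6, 'b': 150}
After line 3 (setdefault 'a' no-op, already exists): d = {'a': 6, 'b': 150}
After line 4 (get('d', 6) returns default since 'd' not in d): d = {'a': 6, 'b': 150, 'c': 6}

{'a': 6, 'b': 150, 'c': 6}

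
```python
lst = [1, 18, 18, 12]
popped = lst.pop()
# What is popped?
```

12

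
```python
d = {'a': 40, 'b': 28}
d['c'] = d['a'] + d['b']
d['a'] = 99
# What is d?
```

After line 1: d = {'a': 40, 'b': 28}
After line 2 (d['c'] = 40 + 28): d = {'a': 40, 'b': 28, 'c': 68}
After line 3: d = {'a': 99, 'b': 28, 'c': 68}

{'a': 99, 'b': 28, 'c': 68}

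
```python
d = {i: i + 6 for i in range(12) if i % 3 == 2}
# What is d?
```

{2: 8, 5: 11, 8: 14, 11: 17}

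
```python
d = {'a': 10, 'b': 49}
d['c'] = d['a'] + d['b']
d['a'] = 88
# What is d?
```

After line 1: d = {'a': 10, 'b': 49}
After line 2 (d['c'] = 10 + 49): d = {'a': 10, 'b': 49, 'c': 59}
After line 3: d = {'a': 88, 'b': 49, 'c': 59}

{'a': 88, 'b': 49, 'c': 59}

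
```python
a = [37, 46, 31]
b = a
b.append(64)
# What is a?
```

After line 1: a = [37, 46, 31]
After line 2 (b = a is an alias, same object): a = [37, 46, 31], b = [37, 46, 31]
After line 3 (b.append mutates the shared list): a = [37, 46, 31, 64], b = [37, 46, 31, 64]

[37, 46, 31, 64]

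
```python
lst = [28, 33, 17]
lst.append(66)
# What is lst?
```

[28, 33, 17, 66]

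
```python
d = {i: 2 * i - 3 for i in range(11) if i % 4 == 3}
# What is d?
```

{3: 3, 7: 11}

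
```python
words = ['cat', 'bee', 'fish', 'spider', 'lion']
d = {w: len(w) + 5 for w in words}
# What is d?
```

{'cat': 8, 'bee': 8, 'fish': 9, 'spider': 11, 'lion': 9}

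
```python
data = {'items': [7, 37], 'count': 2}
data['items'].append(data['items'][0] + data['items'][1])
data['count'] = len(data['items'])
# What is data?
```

After line 1: data = {'items': [7, 37], 'count': 2}
After line 2 (append 7 + 37 = 44): data = {'items': [7, 37, 44], 'count': 2}
After line 3 (count = len(items) = 3): data = {'items': [7, 37, 44], 'count': 3}

{'items': [7, 37, 44], 'count': 3}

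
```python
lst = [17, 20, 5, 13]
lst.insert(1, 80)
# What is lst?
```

[17, 80, 20, 5, 13]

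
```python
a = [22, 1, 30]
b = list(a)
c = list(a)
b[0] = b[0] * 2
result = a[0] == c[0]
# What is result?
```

After line 1: a = [22, 1, 30]
After line 2 (b = list(a), copy): a = [22, 1, 30], b = [22, 1, 30]
After line 3 (c = list(a) is a copy, new object): c = [22, 1, 30]
After line 4 (b[0] = 22 * 2 = 44; only b mutates (copy)): a = [22, 1, 30], b = [44, 1, 30], c = [22, 1, 30]
After line 5 (a[0] = 22, c[0] = 22; result = True)

True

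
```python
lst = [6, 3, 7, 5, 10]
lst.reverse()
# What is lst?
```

[10, 5, 7, 3, 6]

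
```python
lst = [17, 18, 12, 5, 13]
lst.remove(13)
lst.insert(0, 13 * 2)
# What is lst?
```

After line 1: lst = [17, 18, 12, 5, 13]
After line 2 (remove first 13): lst = [17, 18, 12, 5]
After line 3 (insert 26 at index 0): lst = [26, 17, 18, 12, 5]

[26, 17, 18, 12, 5]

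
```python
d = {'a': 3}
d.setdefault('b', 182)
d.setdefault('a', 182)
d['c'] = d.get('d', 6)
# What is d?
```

After line 1: d = {'a': 3}
After line 2 (setdefault adds 'b'=182): d = {'a': 3, 'b': 182}
After line 3 (setdefault 'a' no-op, already exists): d = {'a': 3, 'b': 182}
After line 4 (get('d', 6) returns default since 'd' not in d): d = {'a': 3, 'b': 182, 'c': 6}

{'a': 3, 'b': 182, 'c': 6}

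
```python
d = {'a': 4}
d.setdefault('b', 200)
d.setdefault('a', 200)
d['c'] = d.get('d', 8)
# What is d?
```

After line 1: d = {'a': 4}
After line 2 (setdefault adds 'b'=200): d = {'a': 4, 'b': 200}
After line 3 (setdefault 'a' no-op, already exists): d = {'a': 4, 'b': 200}
After line 4 (get('d', 8) returns default since 'd' not in d): d = {'a': 4, 'b': 200, 'c': 8}

{'a': 4, 'b': 200, 'c': 8}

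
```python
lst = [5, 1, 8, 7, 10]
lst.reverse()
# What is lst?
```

[10, 7, 8, 1, 5]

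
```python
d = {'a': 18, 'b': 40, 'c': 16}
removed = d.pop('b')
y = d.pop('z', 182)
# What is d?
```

After line 1: d = {'a': 18, 'b': 40, 'c': 16}
After line 2 (pop 'b' returns 40): d = {'a': 18, 'c': 16}, removed = 40
After line 3 (pop 'z' missing, returns default 182): d = {'a': 18, 'c': 16}, y = 182

{'a': 18, 'c': 16}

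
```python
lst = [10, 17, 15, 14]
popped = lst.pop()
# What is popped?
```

14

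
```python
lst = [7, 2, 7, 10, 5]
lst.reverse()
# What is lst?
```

[5, 10, 7, 2, 7]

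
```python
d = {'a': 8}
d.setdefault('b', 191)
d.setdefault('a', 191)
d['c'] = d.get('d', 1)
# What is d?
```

After line 1: d = {'a': 8}
After line 2 (setdefault adds 'b'=191): d = {'a': 8, 'b': 191}
After line 3 (setdefault 'a' no-op, already exists): d = {'a': 8, 'b': 191}
After line 4 (get('d', 1) returns default since 'd' not in d): d = {'a': 8, 'b': 191, 'c': 1}

{'a': 8, 'b': 191, 'c': 1}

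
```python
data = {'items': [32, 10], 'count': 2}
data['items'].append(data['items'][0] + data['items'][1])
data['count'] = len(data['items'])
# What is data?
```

After line 1: data = {'items': [32, 10], 'count': 2}
After line 2 (append 32 + 10 = 42): data = {'items': [32, 10, 42], 'count': 2}
After line 3 (count = len(items) = 3): data = {'items': [32, 10, 42], 'count': 3}

{'items': [32, 10, 42], 'count': 3}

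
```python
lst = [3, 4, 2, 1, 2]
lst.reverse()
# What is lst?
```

[2, 1, 2, 4, 3]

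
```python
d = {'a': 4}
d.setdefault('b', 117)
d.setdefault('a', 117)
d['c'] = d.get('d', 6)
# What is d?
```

After line 1: d = {'a': 4}
After line 2 (setdefault adds 'b'=117): d = {'a': 4, 'b': 117}
After line 3 (setdefault 'a' no-op, already exists): d = {'a': 4, 'b': 117}
After line 4 (get('d', 6) returns default since 'd' not in d): d = {'a': 4, 'b': 117, 'c': 6}

{'a': 4, 'b': 117, 'c': 6}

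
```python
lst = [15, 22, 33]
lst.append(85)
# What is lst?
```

[15, 22, 33, 85]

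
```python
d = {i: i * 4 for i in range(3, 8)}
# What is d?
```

{3: 12, 4: 16, 5: 20, 6: 24, 7: 28}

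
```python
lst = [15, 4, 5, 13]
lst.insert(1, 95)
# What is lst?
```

[15, 95, 4, 5, 13]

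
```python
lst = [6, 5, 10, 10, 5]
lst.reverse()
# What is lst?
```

[5, 10, 10, 5, 6]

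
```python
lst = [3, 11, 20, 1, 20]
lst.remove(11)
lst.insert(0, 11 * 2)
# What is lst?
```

After line 1: lst = [3, 11, 20, 1, 20]
After line 2 (remove first 11): lst = [3, 20, 1, 20]
After line 3 (insert 22 at index 0): lst = [22, 3, 20, 1, 20]

[22, 3, 20, 1, 20]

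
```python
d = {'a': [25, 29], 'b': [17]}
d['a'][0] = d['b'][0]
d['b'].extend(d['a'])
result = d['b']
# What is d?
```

After line 1: d = {'a': [25, 29], 'b': [17]}
After line 2 (a[0] = b[0] = 17): d = {'a': [17, 29], 'b': [17]}
After line 3 (b.extend(a) appends [17, 29]): d = {'a': [17, 29], 'b': [17, 17, 29]}
After line 4: result = d['b'] = [17, 17, 29]

{'a': [17, 29], 'b': [17, 17, 29]}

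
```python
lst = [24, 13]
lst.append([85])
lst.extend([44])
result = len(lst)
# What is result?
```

After line 1: lst = [24, 13]
After line 2 (append adds [85] as single element): lst = [24, 13, [85]]
After line 3 (extend unpacks [44], adds 44): lst = [24, 13, [85], 44]
After line 4: result = len(lst) = 4

4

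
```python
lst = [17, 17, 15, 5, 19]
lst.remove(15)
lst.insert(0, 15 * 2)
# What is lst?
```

After line 1: lst = [17, 17, 15, 5, 19]
After line 2 (remove first 15): lst = [17, 17, 5, 19]
After line 3 (insert 30 at index 0): lst = [30, 17, 17, 5, 19]

[30, 17, 17, 5, 19]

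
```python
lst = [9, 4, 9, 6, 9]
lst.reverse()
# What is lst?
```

[9, 6, 9, 4, 9]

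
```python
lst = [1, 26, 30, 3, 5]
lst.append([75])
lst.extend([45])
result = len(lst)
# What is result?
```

After line 1: lst = [1, 26, 30, 3, 5]
After line 2 (append adds [75] as single element): lst = [1, 26, 30, 3, 5, [75]]
After line 3 (extend unpacks [45], adds 45): lst = [1, 26, 30, 3, 5, [75], 45]
After line 4: result = len(lst) = 7

7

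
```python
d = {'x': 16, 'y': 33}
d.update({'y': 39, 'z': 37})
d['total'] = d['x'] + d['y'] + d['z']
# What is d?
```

After line 1: d = {'x': 16, 'y': 33}
After line 2 (y overwritten, z added): d = {'x': 16, 'y': 39, 'z': 37}
After line 3 (total = 16 + 39 + 37 = 92): d = {'x': 16, 'y': 39, 'z': 37, 'total': 92}

{'x': 16, 'y': 39, 'z': 37, 'total': 92}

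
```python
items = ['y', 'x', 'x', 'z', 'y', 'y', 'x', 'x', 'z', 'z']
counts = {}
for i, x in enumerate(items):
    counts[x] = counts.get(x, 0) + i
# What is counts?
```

Initial: counts = {}, items = ['y', 'x', 'x', 'z', 'y', 'y', 'x', 'x', 'z', 'z']
i=0, x='y': counts = {'y': 0}
i=1, x='x': counts = {'y': 0, 'x': 1}
i=2, x='x': counts = {'y': 0, 'x': 3}
i=3, x='z': counts = {'y': 0, 'x': 3, 'z': 3}
i=4, x='y': counts = {'y': 4, 'x': 3, 'z': 3}
i=5, x='y': counts = {'y': 9, 'x': 3, 'z': 3}
i=6, x='x': counts = {'y': 9, 'x': 9, 'z': 3}
i=7, x='x': counts = {'y': 9, 'x': 16, 'z': 3}
i=8, x='z': counts = {'y': 9, 'x': 16, 'z': 11}
i=9, x='z': counts = {'y': 9, 'x': 16, 'z': 20}

{'y': 9, 'x': 16, 'z': 20}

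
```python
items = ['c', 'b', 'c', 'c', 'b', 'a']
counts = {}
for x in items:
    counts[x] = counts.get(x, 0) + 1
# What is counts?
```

Initial: counts = {}, items = ['c', 'b', 'c', 'c', 'b', 'a']
See 'c': counts = {'c': 1}
See 'b': counts = {'c': 1, 'b': 1}
See 'c': counts = {'c': 2, 'b': 1}
See 'c': counts = {'c': 3, 'b': 1}
See 'b': counts = {'c': 3, 'b': 2}
See 'a': counts = {'c': 3, 'b': 2, 'a': 1}

{'c': 3, 'b': 2, 'a': 1}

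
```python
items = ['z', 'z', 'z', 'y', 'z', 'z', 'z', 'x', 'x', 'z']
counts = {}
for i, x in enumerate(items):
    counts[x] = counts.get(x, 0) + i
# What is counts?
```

Initial: counts = {}, items = ['z', 'z', 'z', 'y', 'z', 'z', 'z', 'x', 'x', 'z']
i=0, x='z': counts = {'z': 0}
i=1, x='z': counts = {'z': 1}
i=2, x='z': counts = {'z': 3}
i=3, x='y': counts = {'z': 3, 'y': 3}
i=4, x='z': counts = {'z': 7, 'y': 3}
i=5, x='z': counts = {'z': 12, 'y': 3}
i=6, x='z': counts = {'z': 18, 'y': 3}
i=7, x='x': counts = {'z': 18, 'y': 3, 'x': 7}
i=8, x='x': counts = {'z': 18, 'y': 3, 'x': 15}
i=9, x='z': counts = {'z': 27, 'y': 3, 'x': 15}

{'z': 27, 'y': 3, 'x': 15}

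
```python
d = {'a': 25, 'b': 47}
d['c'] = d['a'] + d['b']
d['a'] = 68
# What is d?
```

After line 1: d = {'a': 25, 'b': 47}
After line 2 (d['c'] = 25 + 47): d = {'a': 25, 'b': 47, 'c': 72}
After line 3: d = {'a': 68, 'b': 47, 'c': 72}

{'a': 68, 'b': 47, 'c': 72}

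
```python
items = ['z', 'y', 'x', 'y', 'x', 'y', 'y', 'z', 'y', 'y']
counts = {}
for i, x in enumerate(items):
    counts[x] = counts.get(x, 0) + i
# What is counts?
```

Initial: counts = {}, items = ['z', 'y', 'x', 'y', 'x', 'y', 'y', 'z', 'y', 'y']
i=0, x='z': counts = {'z': 0}
i=1, x='y': counts = {'z': 0, 'y': 1}
i=2, x='x': counts = {'z': 0, 'y': 1, 'x': 2}
i=3, x='y': counts = {'z': 0, 'y': 4, 'x': 2}
i=4, x='x': counts = {'z': 0, 'y': 4, 'x': 6}
i=5, x='y': counts = {'z': 0, 'y': 9, 'x': 6}
i=6, x='y': counts = {'z': 0, 'y': 15, 'x': 6}
i=7, x='z': counts = {'z': 7, 'y': 15, 'x': 6}
i=8, x='y': counts = {'z': 7, 'y': 23, 'x': 6}
i=9, x='y': counts = {'z': 7, 'y': 32, 'x': 6}

{'z': 7, 'y': 32, 'x': 6}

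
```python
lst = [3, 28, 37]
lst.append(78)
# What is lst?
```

[3, 28, 37, 78]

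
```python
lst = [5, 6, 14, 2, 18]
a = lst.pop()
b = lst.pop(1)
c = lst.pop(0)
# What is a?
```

After line 1: lst = [5, 6, 14, 2, 18]
After line 2 (pop() -> a = 18): lst = [5, 6, 14, 2]
After line 3 (pop(1) -> b = 6): lst = [5, 14, 2]
After line 4 (pop(0) -> c = 5): lst = [14, 2]

18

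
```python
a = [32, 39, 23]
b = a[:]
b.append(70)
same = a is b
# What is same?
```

After line 1: a = [32, 39, 23]
After line 2 (b = a[:] is a shallow copy, new object): a = [32, 39, 23], b = [32, 39, 23]
After line 3 (append only mutates b): a = [32, 39, 23], b = [32, 39, 23, 70]
After line 4 (same = a is b; different objects -> False): same = False

False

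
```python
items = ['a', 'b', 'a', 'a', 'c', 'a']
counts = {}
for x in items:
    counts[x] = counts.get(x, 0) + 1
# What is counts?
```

Initial: counts = {}, items = ['a', 'b', 'a', 'a', 'c', 'a']
See 'a': counts = {'a': 1}
See 'b': counts = {'a': 1, 'b': 1}
See 'a': counts = {'a': 2, 'b': 1}
See 'a': counts = {'a': 3, 'b': 1}
See 'c': counts = {'a': 3, 'b': 1, 'c': 1}
See 'a': counts = {'a': 4, 'b': 1, 'c': 1}

{'a': 4, 'b': 1, 'c': 1}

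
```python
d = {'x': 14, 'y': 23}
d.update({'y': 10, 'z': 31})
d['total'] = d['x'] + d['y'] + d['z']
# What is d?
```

After line 1: d = {'x': 14, 'y': 23}
After line 2 (y overwritten, z added): d = {'x': 14, 'y': 10, 'z': 31}
After line 3 (total = 14 + 10 + 31 = 55): d = {'x': 14, 'y': 10, 'z': 31, 'total': 55}

{'x': 14, 'y': 10, 'z': 31, 'total': 55}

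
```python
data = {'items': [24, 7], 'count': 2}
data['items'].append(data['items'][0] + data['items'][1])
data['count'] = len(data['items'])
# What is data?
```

After line 1: data = {'items': [24, 7], 'count': 2}
After line 2 (append 24 + 7 = 31): data = {'items': [24, 7, 31], 'count': 2}
After line 3 (count = len(items) = 3): data = {'items': [24, 7, 31], 'count': 3}

{'items': [24, 7, 31], 'count': 3}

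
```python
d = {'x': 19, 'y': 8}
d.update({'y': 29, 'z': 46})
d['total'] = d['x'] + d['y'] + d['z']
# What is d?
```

After line 1: d = {'x': 19, 'y': 8}
After line 2 (y overwritten, z added): d = {'x': 19, 'y': 29, 'z': 46}
After line 3 (total = 19 + 29 + 46 = 94): d = {'x': 19, 'y': 29, 'z': 46, 'total': 94}

{'x': 19, 'y': 29, 'z': 46, 'total': 94}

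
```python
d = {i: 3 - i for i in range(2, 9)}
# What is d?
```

{2: 1, 3: 0, 4: -1, 5: -2, 6: -3, 7: -4, 8: -5}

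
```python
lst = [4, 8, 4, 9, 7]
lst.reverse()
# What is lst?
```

[7, 9, 4, 8, 4]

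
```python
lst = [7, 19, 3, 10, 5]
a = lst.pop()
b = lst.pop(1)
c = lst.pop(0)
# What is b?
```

After line 1: lst = [7, 19, 3, 10, 5]
After line 2 (pop() -> a = 5): lst = [7, 19, 3, 10]
After line 3 (pop(1) -> b = 19): lst = [7, 3, 10]
After line 4 (pop(0) -> c = 7): lst = [3, 10]

19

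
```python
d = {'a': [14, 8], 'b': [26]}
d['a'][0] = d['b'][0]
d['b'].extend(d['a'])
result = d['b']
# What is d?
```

After line 1: d = {'a': [14, 8], 'b': [26]}
After line 2 (a[0] = b[0] = 26): d = {'a': [26, 8], 'b': [26]}
After line 3 (b.extend(a) appends [26, 8]): d = {'a': [26, 8], 'b': [26, 26, 8]}
After line 4: result = d['b'] = [26, 26, 8]

{'a': [26, 8], 'b': [26, 26, 8]}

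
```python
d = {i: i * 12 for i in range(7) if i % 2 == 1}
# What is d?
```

{1: 12, 3: 36, 5: 60}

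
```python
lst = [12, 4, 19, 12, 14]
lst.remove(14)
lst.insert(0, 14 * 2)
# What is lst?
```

After line 1: lst = [12, 4, 19, 12, 14]
After line 2 (remove first 14): lst = [12, 4, 19, 12]
After line 3 (insert 28 at index 0): lst = [28, 12, 4, 19, 12]

[28, 12, 4, 19, 12]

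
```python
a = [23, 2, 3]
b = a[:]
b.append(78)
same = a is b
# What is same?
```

After line 1: a = [23, 2, 3]
After line 2 (b = a[:] is a shallow copy, new object): a = [23, 2, 3], b = [23, 2, 3]
After line 3 (append only mutates b): a = [23, 2, 3], b = [23, 2, 3, 78]
After line 4 (same = a is b; different objects -> False): same = False

False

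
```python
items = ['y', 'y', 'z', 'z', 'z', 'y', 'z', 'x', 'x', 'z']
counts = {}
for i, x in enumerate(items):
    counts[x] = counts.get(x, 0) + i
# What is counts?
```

Initial: counts = {}, items = ['y', 'y', 'z', 'z', 'z', 'y', 'z', 'x', 'x', 'z']
i=0, x='y': counts = {'y': 0}
i=1, x='y': counts = {'y': 1}
i=2, x='z': counts = {'y': 1, 'z': 2}
i=3, x='z': counts = {'y': 1, 'z': 5}
i=4, x='z': counts = {'y': 1, 'z': 9}
i=5, x='y': counts = {'y': 6, 'z': 9}
i=6, x='z': counts = {'y': 6, 'z': 15}
i=7, x='x': counts = {'y': 6, 'z': 15, 'x': 7}
i=8, x='x': counts = {'y': 6, 'z': 15, 'x': 15}
i=9, x='z': counts = {'y': 6, 'z': 24, 'x': 15}

{'y': 6, 'z': 24, 'x': 15}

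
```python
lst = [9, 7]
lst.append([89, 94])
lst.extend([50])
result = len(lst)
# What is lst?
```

After line 1: lst = [9, 7]
After line 2 (append adds [89, 94] as single element): lst = [9, 7, [89, 94]]
After line 3 (extend unpacks [50], adds 50): lst = [9, 7, [89, 94], 50]
After line 4: result = len(lst) = 4

[9, 7, [89, 94], 50]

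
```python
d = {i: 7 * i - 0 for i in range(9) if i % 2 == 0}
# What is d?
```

{0: 0, 2: 14, 4: 28, 6: 42, 8: 56}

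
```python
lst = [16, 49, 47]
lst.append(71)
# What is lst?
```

[16, 49, 47, 71]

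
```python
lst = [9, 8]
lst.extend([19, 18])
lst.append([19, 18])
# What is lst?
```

After line 1: lst = [9, 8]
After line 2 (extend unpacks [19, 18]): lst = [9, 8, 19, 18]
After line 3 (append adds [19, 18] as single element): lst = [9, 8, 19, 18, [19, 18]]

[9, 8, 19, 18, [19, 18]]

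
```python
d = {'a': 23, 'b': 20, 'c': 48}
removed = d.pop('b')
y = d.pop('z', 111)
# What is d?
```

After line 1: d = {'a': 23, 'b': 20, 'c': 48}
After line 2 (pop 'b' returns 20): d = {'a': 23, 'c': 48}, removed = 20
After line 3 (pop 'z' missing, returns default 111): d = {'a': 23, 'c': 48}, y = 111

{'a': 23, 'c': 48}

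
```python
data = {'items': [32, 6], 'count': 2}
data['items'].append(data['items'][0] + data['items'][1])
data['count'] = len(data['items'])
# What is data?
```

After line 1: data = {'items': [32, 6], 'count': 2}
After line 2 (append 32 + 6 = 38): data = {'items': [32, 6, 38], 'count': 2}
After line 3 (count = len(items) = 3): data = {'items': [32, 6, 38], 'count': 3}

{'items': [32, 6, 38], 'count': 3}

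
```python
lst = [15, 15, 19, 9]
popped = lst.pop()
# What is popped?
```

9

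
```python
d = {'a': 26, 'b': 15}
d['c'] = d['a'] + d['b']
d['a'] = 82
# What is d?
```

After line 1: d = {'a': 26, 'b': 15}
After line 2 (d['c'] = 26 + 15): d = {'a': 26, 'b': 15, 'c': 41}
After line 3: d = {'a': 82, 'b': 15, 'c': 41}

{'a': 82, 'b': 15, 'c': 41}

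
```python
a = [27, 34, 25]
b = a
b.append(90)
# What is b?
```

After line 1: a = [27, 34, 25]
After line 2 (b = a is an alias, same object): a = [27, 34, 25], b = [27, 34, 25]
After line 3 (b.append mutates the shared list): a = [27, 34, 25, 90], b = [27, 34, 25, 90]

[27, 34, 25, 90]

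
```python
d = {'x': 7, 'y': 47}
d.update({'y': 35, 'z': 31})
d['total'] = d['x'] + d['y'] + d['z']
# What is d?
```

After line 1: d = {'x': 7, 'y': 47}
After line 2 (y overwritten, z added): d = {'x': 7, 'y': 35, 'z': 31}
After line 3 (total = 7 + 35 + 31 = 73): d = {'x': 7, 'y': 35, 'z': 31, 'total': 73}

{'x': 7, 'y': 35, 'z': 31, 'total': 73}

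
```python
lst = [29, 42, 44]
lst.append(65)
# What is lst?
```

[29, 42, 44, 65]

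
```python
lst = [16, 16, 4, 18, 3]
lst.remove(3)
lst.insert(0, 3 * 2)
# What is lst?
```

After line 1: lst = [16, 16, 4, 18, 3]
After line 2 (remove first 3): lst = [16, 16, 4, 18]
After line 3 (insert 6 at index 0): lst = [6, 16, 16, 4, 18]

[6, 16, 16, 4, 18]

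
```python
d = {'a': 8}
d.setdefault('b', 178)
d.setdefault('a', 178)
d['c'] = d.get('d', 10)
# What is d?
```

After line 1: d = {'a': 8}
After line 2 (setdefault adds 'b'=178): d = {'a': 8, 'b': 178}
After line 3 (setdefault 'a' no-op, already exists): d = {'a': 8, 'b': 178}
After line 4 (get('d', 10) returns default since 'd' not in d): d = {'a': 8, 'b': 178, 'c': 10}

{'a': 8, 'b': 178, 'c': 10}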